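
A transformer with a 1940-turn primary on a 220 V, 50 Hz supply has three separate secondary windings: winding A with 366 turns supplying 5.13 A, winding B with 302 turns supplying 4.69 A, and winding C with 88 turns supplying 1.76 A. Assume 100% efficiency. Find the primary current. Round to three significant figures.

V_A = 220 × 366/1940 = 41.505 V; V_B = 220 × 302/1940 = 34.247 V; V_C = 220 × 88/1940 = 9.9794 V.
P_out = V_A I_A + V_B I_B + V_C I_C = 41.505×5.13 + 34.247×4.69 + 9.9794×1.76 = 212.92 + 160.62 + 17.564 = 391.11 W.
Ideal ⇒ P_in = P_out, so I_p = P_out/V_p = 391.11/220 = 1.78 A.

I_p ≈ 1.78 A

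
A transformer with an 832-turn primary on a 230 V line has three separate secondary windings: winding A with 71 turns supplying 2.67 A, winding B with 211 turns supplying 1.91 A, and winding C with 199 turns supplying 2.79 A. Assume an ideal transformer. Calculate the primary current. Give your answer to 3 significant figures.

V_A = 230 × 71/832 = 19.627 V; V_B = 230 × 211/832 = 58.329 V; V_C = 230 × 199/832 = 55.012 V.
P_out = V_A I_A + V_B I_B + V_C I_C = 19.627×2.67 + 58.329×1.91 + 55.012×2.79 = 52.405 + 111.41 + 153.48 = 317.30 W.
Ideal ⇒ P_in = P_out, so I_p = P_out/V_p = 317.30/230 = 1.38 A.

I_p ≈ 1.38 A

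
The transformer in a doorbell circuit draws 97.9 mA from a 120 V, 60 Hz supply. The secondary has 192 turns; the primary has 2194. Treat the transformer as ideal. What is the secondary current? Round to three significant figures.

I_s ≈ 1.12 A

I_s/I_p = N_p/N_s, so I_s = 0.0979 × 2194/192 = 1.12 A.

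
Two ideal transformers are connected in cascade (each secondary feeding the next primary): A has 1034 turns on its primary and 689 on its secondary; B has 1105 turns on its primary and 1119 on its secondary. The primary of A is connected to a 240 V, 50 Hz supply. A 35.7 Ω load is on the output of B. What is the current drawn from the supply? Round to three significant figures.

I_supply ≈ 3.06 A

Secondary of A: V = 240.00 × 689/1034 = 159.92 V.
Secondary of B: V = 159.92 × 1119/1105 = 161.95 V.
I_load = 161.95/35.7 = 4.5364 A, so P_out = 161.95 × 4.5364 = 734.66 W.
All ideal ⇒ P_in = P_out, so I_supply = 734.66/240 = 3.06 A.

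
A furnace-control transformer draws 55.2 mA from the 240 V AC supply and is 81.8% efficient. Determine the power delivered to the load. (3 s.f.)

P_out ≈ 10.8 W

P_in = V_p I_p = 240 × 0.0552 = 13.248 W.
P_out = η P_in = 0.818 × 13.248 = 10.8 W.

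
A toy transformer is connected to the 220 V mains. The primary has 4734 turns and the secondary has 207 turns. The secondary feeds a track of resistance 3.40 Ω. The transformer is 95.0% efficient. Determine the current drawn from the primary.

I_p ≈ 0.130 A

V_s = 220 × 207/4734 = 9.6198 V.
I_s = V_s/R = 9.6198/3.40 = 2.8293 A.
P_out = V_s I_s = 9.6198 × 2.8293 = 27.218 W.
P_in = P_out/η = 27.218/0.950 = 28.650 W.
I_p = P_in/V_p = 28.650/220 = 0.130 A.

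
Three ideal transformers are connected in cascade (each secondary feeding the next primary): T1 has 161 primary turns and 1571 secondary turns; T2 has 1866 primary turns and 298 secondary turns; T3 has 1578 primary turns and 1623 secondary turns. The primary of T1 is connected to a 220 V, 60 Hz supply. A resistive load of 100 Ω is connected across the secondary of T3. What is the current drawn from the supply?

After T1: V = 220.00 × 1571/161 = 2146.7 V.
After T2: V = 2146.7 × 298/1866 = 342.83 V.
After T3: V = 342.83 × 1623/1578 = 352.61 V.
I_load = 352.61/100 = 3.5261 A, so P_out = 352.61 × 3.5261 = 1243.3 W.
All ideal ⇒ P_in = P_out, so I_supply = 1243.3/220 = 5.65 A.

I_supply ≈ 5.65 A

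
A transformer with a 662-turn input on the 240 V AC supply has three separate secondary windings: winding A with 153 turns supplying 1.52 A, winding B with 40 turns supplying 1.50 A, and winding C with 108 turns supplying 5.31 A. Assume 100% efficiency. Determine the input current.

V_A = 240 × 153/662 = 55.468 V; V_B = 240 × 40/662 = 14.502 V; V_C = 240 × 108/662 = 39.154 V.
P_out = V_A I_A + V_B I_B + V_C I_C = 55.468×1.52 + 14.502×1.50 + 39.154×5.31 = 84.312 + 21.752 + 207.91 = 313.97 W.
Ideal ⇒ P_in = P_out, so I_in = P_out/V_in = 313.97/240 = 1.31 A.

I_in ≈ 1.31 A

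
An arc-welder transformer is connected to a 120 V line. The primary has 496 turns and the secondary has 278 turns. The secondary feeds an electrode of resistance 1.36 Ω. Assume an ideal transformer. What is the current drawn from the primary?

V_s = V_p × N_s/N_p = 120 × 278/496 = 67.258 V.
I_s = V_s/R = 67.258/1.36 = 49.454 A.
For an ideal transformer I_p N_p = I_s N_s, so I_p = 49.454 × 278/496 = 27.7 A.

I_p ≈ 27.7 A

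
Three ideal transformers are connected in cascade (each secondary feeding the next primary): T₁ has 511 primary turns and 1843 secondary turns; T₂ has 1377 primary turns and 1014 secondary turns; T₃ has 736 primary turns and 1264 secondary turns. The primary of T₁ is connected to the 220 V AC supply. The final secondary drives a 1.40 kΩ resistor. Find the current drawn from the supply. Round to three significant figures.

I_supply ≈ 3.27 A

After T₁: V = 220.00 × 1843/511 = 793.46 V.
After T₂: V = 793.46 × 1014/1377 = 584.29 V.
After T₃: V = 584.29 × 1264/736 = 1003.5 V.
I_load = 1003.5/1400 = 0.71676 A, so P_out = 1003.5 × 0.71676 = 719.24 W.
All ideal ⇒ P_in = P_out, so I_supply = 719.24/220 = 3.27 A.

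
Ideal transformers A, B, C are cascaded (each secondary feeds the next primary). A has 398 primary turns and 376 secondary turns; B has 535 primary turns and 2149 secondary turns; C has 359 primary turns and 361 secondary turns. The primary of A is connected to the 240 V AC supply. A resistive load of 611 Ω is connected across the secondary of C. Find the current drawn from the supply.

I_supply ≈ 5.72 A

Secondary of A: V = 240.00 × 376/398 = 226.73 V.
Secondary of B: V = 226.73 × 2149/535 = 910.75 V.
Secondary of C: V = 910.75 × 361/359 = 915.82 V.
I_load = 915.82/611 = 1.4989 A, so P_out = 915.82 × 1.4989 = 1372.7 W.
All ideal ⇒ P_in = P_out, so I_supply = 1372.7/240 = 5.72 A.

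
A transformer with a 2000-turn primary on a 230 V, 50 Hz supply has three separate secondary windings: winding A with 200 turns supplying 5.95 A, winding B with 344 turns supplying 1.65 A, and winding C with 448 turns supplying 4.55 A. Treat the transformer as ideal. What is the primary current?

I_p ≈ 1.90 A

V_A = 230 × 200/2000 = 23.000 V; V_B = 230 × 344/2000 = 39.560 V; V_C = 230 × 448/2000 = 51.520 V.
P_out = V_A I_A + V_B I_B + V_C I_C = 23.000×5.95 + 39.560×1.65 + 51.520×4.55 = 136.85 + 65.274 + 234.42 = 436.54 W.
Ideal ⇒ P_in = P_out, so I_p = P_out/V_p = 436.54/230 = 1.90 A.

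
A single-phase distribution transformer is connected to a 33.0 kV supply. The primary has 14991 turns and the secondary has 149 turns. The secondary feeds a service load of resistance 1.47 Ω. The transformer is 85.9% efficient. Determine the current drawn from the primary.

I_p ≈ 2.58 A

V_s = 33000 × 149/14991 = 328.00 V.
I_s = V_s/R = 328.00/1.47 = 223.13 A.
P_out = V_s I_s = 328.00 × 223.13 = 73185 W.
P_in = P_out/η = 73185/0.859 = 85198 W.
I_p = P_in/V_p = 85198/33000 = 2.58 A.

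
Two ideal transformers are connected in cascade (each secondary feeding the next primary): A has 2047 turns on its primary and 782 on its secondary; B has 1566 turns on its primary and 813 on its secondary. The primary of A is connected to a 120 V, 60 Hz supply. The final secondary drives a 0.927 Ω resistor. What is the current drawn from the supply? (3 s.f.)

I_supply ≈ 5.09 A

Secondary of A: V = 120.00 × 782/2047 = 45.843 V.
Secondary of B: V = 45.843 × 813/1566 = 23.800 V.
I_load = 23.800/0.927 = 25.674 A, so P_out = 23.800 × 25.674 = 611.02 W.
All ideal ⇒ P_in = P_out, so I_supply = 611.02/120 = 5.09 A.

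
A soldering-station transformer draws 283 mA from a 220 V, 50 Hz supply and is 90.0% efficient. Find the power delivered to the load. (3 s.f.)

P_in = V_in I_in = 220 × 0.283 = 62.260 W.
P_out = η P_in = 0.900 × 62.260 = 56.0 W.

P_out ≈ 56.0 W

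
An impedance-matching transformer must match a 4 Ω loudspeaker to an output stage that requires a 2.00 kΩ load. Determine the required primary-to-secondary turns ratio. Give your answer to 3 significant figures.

N_p/N_s ≈ 22.4

Z_p/Z_s = (N_p/N_s)², so N_p/N_s = √(2000/4) = √500 = 22.4.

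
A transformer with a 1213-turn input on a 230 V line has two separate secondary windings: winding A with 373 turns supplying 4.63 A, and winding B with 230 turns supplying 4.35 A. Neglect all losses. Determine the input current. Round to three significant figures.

V_A = 230 × 373/1213 = 70.725 V; V_B = 230 × 230/1213 = 43.611 V.
P_out = V_A I_A + V_B I_B = 70.725×4.63 + 43.611×4.35 = 327.46 + 189.71 = 517.17 W.
Ideal ⇒ P_in = P_out, so I_in = P_out/V_in = 517.17/230 = 2.25 A.

I_in ≈ 2.25 A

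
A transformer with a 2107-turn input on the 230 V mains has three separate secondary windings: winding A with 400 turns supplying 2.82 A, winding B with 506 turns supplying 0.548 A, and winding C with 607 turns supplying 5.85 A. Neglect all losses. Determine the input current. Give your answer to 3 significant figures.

V_A = 230 × 400/2107 = 43.664 V; V_B = 230 × 506/2107 = 55.235 V; V_C = 230 × 607/2107 = 66.260 V.
P_out = V_A I_A + V_B I_B + V_C I_C = 43.664×2.82 + 55.235×0.548 + 66.260×5.85 = 123.13 + 30.269 + 387.62 = 541.02 W.
Ideal ⇒ P_in = P_out, so I_in = P_out/V_in = 541.02/230 = 2.35 A.

I_in ≈ 2.35 A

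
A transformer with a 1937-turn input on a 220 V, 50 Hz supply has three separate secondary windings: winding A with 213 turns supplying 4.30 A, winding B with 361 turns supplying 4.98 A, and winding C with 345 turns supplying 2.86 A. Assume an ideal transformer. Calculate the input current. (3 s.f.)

V_A = 220 × 213/1937 = 24.192 V; V_B = 220 × 361/1937 = 41.002 V; V_C = 220 × 345/1937 = 39.184 V.
P_out = V_A I_A + V_B I_B + V_C I_C = 24.192×4.30 + 41.002×4.98 + 39.184×2.86 = 104.03 + 204.19 + 112.07 = 420.28 W.
Ideal ⇒ P_in = P_out, so I_in = P_out/V_in = 420.28/220 = 1.91 A.

I_in ≈ 1.91 A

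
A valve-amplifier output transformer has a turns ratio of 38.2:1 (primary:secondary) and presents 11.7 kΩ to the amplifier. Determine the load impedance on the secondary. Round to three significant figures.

Z_s = Z_p/(N_p/N_s)² = 11700/38.2² = 8.02 Ω.

Z_s ≈ 8.02 Ω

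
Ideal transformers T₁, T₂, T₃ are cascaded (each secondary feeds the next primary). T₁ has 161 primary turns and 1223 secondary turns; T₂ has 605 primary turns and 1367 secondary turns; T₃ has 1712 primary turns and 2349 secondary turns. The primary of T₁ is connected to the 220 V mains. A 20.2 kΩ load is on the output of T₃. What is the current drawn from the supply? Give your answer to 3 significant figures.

I_supply ≈ 6.04 A

Secondary of T₁: V = 220.00 × 1223/161 = 1671.2 V.
Secondary of T₂: V = 1671.2 × 1367/605 = 3776.0 V.
Secondary of T₃: V = 3776.0 × 2349/1712 = 5181.0 V.
I_load = 5181.0/20200 = 0.25649 A, so P_out = 5181.0 × 0.25649 = 1328.9 W.
All ideal ⇒ P_in = P_out, so I_supply = 1328.9/220 = 6.04 A.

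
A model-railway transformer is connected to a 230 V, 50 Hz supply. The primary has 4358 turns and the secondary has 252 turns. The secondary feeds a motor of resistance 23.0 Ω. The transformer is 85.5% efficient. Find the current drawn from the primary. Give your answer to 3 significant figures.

V_s = 230 × 252/4358 = 13.300 V.
I_s = V_s/R = 13.300/23.0 = 0.57825 A.
P_out = V_s I_s = 13.300 × 0.57825 = 7.6905 W.
P_in = P_out/η = 7.6905/0.855 = 8.9947 W.
I_p = P_in/V_p = 8.9947/230 = 0.0391 A.

I_p ≈ 0.0391 A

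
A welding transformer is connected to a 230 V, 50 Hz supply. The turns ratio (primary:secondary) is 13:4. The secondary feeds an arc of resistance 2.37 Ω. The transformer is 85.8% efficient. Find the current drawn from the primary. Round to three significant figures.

I_p ≈ 10.7 A

V_s = 230 × 4/13 = 70.769 V.
I_s = V_s/R = 70.769/2.37 = 29.860 A.
P_out = V_s I_s = 70.769 × 29.860 = 2113.2 W.
P_in = P_out/η = 2113.2/0.858 = 2462.9 W.
I_p = P_in/V_p = 2462.9/230 = 10.7 A.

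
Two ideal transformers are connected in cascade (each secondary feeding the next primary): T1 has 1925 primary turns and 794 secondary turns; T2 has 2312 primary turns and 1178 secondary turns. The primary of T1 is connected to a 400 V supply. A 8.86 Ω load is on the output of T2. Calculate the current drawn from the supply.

Secondary of T1: V = 400.00 × 794/1925 = 164.99 V.
Secondary of T2: V = 164.99 × 1178/2312 = 84.063 V.
I_load = 84.063/8.86 = 9.4880 A, so P_out = 84.063 × 9.4880 = 797.59 W.
All ideal ⇒ P_in = P_out, so I_supply = 797.59/400 = 1.99 A.

I_supply ≈ 1.99 A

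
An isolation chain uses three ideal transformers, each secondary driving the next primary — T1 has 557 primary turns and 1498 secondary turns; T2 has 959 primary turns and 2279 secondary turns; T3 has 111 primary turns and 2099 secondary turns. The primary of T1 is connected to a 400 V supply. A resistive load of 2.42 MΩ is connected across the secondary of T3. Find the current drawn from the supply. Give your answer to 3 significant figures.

After T1: V = 400.00 × 1498/557 = 1075.8 V.
After T2: V = 1075.8 × 2279/959 = 2556.5 V.
After T3: V = 2556.5 × 2099/111 = 48343 V.
I_load = 48343/(2.42×10^6) = 0.019976 A, so P_out = 48343 × 0.019976 = 965.71 W.
All ideal ⇒ P_in = P_out, so I_supply = 965.71/400 = 2.41 A.

I_supply ≈ 2.41 A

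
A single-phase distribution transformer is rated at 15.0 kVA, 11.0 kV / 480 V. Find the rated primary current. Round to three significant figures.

I_p ≈ 1.36 A

I_p = S/V_p = 15000/11000 = 1.36 A.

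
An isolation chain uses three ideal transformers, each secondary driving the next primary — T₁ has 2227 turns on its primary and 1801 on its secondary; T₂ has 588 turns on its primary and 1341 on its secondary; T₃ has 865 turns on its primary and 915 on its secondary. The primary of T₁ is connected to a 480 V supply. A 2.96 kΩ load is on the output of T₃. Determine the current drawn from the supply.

I_supply ≈ 0.617 A

After T₁: V = 480.00 × 1801/2227 = 388.18 V.
After T₂: V = 388.18 × 1341/588 = 885.29 V.
After T₃: V = 885.29 × 915/865 = 936.46 V.
I_load = 936.46/2960 = 0.31637 A, so P_out = 936.46 × 0.31637 = 296.27 W.
All ideal ⇒ P_in = P_out, so I_supply = 296.27/480 = 0.617 A.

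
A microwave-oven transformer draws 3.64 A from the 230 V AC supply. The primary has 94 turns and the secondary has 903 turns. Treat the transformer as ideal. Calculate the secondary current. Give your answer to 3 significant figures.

I_s/I_p = N_p/N_s, so I_s = 3.64 × 94/903 = 0.379 A.

I_s ≈ 0.379 A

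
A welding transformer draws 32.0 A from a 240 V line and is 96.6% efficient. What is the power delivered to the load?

P_out ≈ 7420 W

P_in = V_in I_in = 240 × 32.0 = 7680.0 W.
P_out = η P_in = 0.966 × 7680.0 = 7420 W.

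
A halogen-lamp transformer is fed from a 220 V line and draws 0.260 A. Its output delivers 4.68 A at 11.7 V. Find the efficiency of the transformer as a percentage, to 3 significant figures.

P_in = 220 × 0.260 = 57.2000 W.
P_out = 11.7 × 4.68 = 54.7560 W.
η = P_out/P_in = 54.7560/57.2000 = 0.957.

η ≈ 95.7%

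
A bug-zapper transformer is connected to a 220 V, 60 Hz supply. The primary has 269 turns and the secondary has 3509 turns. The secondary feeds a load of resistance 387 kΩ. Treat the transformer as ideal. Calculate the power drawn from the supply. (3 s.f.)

V_s = V_p × N_s/N_p = 220 × 3509/269 = 2869.8 V.
I_s = V_s/R = 2869.8/387000 = 0.0074155 A.
I_p = I_s × N_s/N_p = 0.0074155 × 3509/269 = 0.096733 A.
P = V_p I_p = 220 × 0.096733 = 21.3 W.

P ≈ 21.3 W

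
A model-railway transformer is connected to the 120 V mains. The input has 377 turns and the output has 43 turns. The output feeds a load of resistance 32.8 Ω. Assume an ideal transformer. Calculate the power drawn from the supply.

P ≈ 5.71 W

V_out = V_in × N_out/N_in = 120 × 43/377 = 13.687 V.
I_out = V_out/R = 13.687/32.8 = 0.41729 A.
I_in = I_out × N_out/N_in = 0.41729 × 43/377 = 0.047595 A.
P = V_in I_in = 120 × 0.047595 = 5.71 W.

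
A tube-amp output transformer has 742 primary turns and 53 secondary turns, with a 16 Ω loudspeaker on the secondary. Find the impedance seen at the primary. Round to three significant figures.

Z_p = (N_p/N_s)² × Z_s = (742/53)² × 16 = 3140 Ω.

Z_p ≈ 3140 Ω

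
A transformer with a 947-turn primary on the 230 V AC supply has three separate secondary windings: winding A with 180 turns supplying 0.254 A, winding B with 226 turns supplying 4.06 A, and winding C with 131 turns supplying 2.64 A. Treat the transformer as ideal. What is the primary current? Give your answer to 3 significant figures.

V_A = 230 × 180/947 = 43.717 V; V_B = 230 × 226/947 = 54.889 V; V_C = 230 × 131/947 = 31.816 V.
P_out = V_A I_A + V_B I_B + V_C I_C = 43.717×0.254 + 54.889×4.06 + 31.816×2.64 = 11.104 + 222.85 + 83.995 = 317.95 W.
Ideal ⇒ P_in = P_out, so I_p = P_out/V_p = 317.95/230 = 1.38 A.

I_p ≈ 1.38 A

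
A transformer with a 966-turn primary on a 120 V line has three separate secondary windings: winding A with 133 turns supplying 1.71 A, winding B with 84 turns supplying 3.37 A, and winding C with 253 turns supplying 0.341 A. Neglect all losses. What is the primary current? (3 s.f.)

V_A = 120 × 133/966 = 16.522 V; V_B = 120 × 84/966 = 10.435 V; V_C = 120 × 253/966 = 31.429 V.
P_out = V_A I_A + V_B I_B + V_C I_C = 16.522×1.71 + 10.435×3.37 + 31.429×0.341 = 28.252 + 35.165 + 10.717 = 74.135 W.
Ideal ⇒ P_in = P_out, so I_p = P_out/V_p = 74.135/120 = 0.618 A.

I_p ≈ 0.618 A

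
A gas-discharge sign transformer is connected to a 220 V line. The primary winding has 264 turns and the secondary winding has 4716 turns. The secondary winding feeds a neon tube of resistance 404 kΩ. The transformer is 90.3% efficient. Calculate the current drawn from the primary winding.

V_s = 220 × 4716/264 = 3930.0 V.
I_s = V_s/R = 3930.0/404000 = 0.0097277 A.
P_out = V_s I_s = 3930.0 × 0.0097277 = 38.230 W.
P_in = P_out/η = 38.230/0.903 = 42.337 W.
I_p = P_in/V_p = 42.337/220 = 0.192 A.

I_p ≈ 0.192 A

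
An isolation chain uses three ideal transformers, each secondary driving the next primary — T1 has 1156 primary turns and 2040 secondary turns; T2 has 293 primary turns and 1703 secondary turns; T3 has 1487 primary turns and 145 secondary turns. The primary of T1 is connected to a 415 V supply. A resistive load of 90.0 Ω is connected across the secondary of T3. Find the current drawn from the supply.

I_supply ≈ 4.61 A

Secondary of T1: V = 415.00 × 2040/1156 = 732.35 V.
Secondary of T2: V = 732.35 × 1703/293 = 4256.6 V.
Secondary of T3: V = 4256.6 × 145/1487 = 415.07 V.
I_load = 415.07/90.0 = 4.6119 A, so P_out = 415.07 × 4.6119 = 1914.3 W.
All ideal ⇒ P_in = P_out, so I_supply = 1914.3/415 = 4.61 A.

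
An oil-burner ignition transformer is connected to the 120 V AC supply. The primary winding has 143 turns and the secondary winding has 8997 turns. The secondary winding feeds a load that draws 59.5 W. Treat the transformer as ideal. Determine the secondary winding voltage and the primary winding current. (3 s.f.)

V_s ≈ 7550 V, I_p ≈ 0.496 A

V_s = V_p × N_s/N_p = 120 × 8997/143 = 7549.9 V.
I_s = P/V_s = 59.5/7549.9 = 0.0078809 A.
I_p = I_s × N_s/N_p = 0.0078809 × 8997/143 = 0.496 A.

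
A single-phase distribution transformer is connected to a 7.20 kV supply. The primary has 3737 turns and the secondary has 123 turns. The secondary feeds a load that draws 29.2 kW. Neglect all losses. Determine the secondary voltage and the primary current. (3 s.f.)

V_s ≈ 237 V, I_p ≈ 4.06 A

V_s = V_p × N_s/N_p = 7200 × 123/3737 = 236.98 V.
I_s = P/V_s = 29200/236.98 = 123.22 A.
I_p = I_s × N_s/N_p = 123.22 × 123/3737 = 4.06 A.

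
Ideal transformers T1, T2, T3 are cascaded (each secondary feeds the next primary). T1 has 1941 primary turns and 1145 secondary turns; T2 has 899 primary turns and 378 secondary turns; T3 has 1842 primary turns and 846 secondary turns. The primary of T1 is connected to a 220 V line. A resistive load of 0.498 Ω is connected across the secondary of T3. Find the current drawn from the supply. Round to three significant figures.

After T1: V = 220.00 × 1145/1941 = 129.78 V.
After T2: V = 129.78 × 378/899 = 54.568 V.
After T3: V = 54.568 × 846/1842 = 25.062 V.
I_load = 25.062/0.498 = 50.325 A, so P_out = 25.062 × 50.325 = 1261.3 W.
All ideal ⇒ P_in = P_out, so I_supply = 1261.3/220 = 5.73 A.

I_supply ≈ 5.73 A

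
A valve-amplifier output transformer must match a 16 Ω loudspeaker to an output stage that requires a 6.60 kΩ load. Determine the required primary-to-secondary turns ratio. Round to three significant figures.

N_p/N_s ≈ 20.3

Z_p/Z_s = (N_p/N_s)², so N_p/N_s = √(6600/16) = √412 = 20.3.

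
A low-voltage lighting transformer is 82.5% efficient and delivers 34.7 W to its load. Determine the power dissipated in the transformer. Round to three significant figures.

P_loss ≈ 7.36 W

P_in = P_out/η = 34.7/0.825 = 42.0606 W.
P_loss = P_in − P_out = 42.0606 − 34.7 = 7.36 W.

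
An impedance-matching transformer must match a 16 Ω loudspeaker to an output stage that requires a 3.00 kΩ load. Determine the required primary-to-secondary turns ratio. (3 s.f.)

N_p/N_s ≈ 13.7

Z_p/Z_s = (N_p/N_s)², so N_p/N_s = √(3000/16) = √188 = 13.7.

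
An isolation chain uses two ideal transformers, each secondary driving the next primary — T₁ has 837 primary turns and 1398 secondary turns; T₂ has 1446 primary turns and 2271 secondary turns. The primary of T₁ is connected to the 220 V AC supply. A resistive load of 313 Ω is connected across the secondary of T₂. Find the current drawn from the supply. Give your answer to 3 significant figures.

After T₁: V = 220.00 × 1398/837 = 367.46 V.
After T₂: V = 367.46 × 2271/1446 = 577.10 V.
I_load = 577.10/313 = 1.8438 A, so P_out = 577.10 × 1.8438 = 1064.1 W.
All ideal ⇒ P_in = P_out, so I_supply = 1064.1/220 = 4.84 A.

I_supply ≈ 4.84 A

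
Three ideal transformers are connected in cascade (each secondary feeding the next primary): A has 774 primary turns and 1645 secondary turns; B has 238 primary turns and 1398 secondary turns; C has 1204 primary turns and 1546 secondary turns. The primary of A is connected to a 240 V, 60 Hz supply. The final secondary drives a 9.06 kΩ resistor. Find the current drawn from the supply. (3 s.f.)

Secondary of A: V = 240.00 × 1645/774 = 510.08 V.
Secondary of B: V = 510.08 × 1398/238 = 2996.2 V.
Secondary of C: V = 2996.2 × 1546/1204 = 3847.2 V.
I_load = 3847.2/9060 = 0.42464 A, so P_out = 3847.2 × 0.42464 = 1633.7 W.
All ideal ⇒ P_in = P_out, so I_supply = 1633.7/240 = 6.81 A.

I_supply ≈ 6.81 A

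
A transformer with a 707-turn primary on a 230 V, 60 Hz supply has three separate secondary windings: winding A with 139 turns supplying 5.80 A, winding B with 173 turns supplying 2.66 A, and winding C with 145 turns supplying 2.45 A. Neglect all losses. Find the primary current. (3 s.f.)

V_A = 230 × 139/707 = 45.219 V; V_B = 230 × 173/707 = 56.280 V; V_C = 230 × 145/707 = 47.171 V.
P_out = V_A I_A + V_B I_B + V_C I_C = 45.219×5.80 + 56.280×2.66 + 47.171×2.45 = 262.27 + 149.70 + 115.57 = 527.55 W.
Ideal ⇒ P_in = P_out, so I_p = P_out/V_p = 527.55/230 = 2.29 A.

I_p ≈ 2.29 A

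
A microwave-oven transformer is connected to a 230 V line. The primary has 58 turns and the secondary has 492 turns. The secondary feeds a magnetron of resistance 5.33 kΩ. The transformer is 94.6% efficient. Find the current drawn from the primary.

V_s = 230 × 492/58 = 1951.0 V.
I_s = V_s/R = 1951.0/5330 = 0.36605 A.
P_out = V_s I_s = 1951.0 × 0.36605 = 714.17 W.
P_in = P_out/η = 714.17/0.946 = 754.94 W.
I_p = P_in/V_p = 754.94/230 = 3.28 A.

I_p ≈ 3.28 A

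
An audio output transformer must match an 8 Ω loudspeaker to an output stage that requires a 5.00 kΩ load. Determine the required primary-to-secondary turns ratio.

N_p/N_s ≈ 25.0

Z_p/Z_s = (N_p/N_s)², so N_p/N_s = √(5000/8) = √625 = 25.0.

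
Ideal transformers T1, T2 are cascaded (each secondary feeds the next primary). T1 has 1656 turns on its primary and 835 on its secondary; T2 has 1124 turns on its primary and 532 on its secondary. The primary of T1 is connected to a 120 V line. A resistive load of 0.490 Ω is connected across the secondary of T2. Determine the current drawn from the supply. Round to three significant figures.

I_supply ≈ 13.9 A

Secondary of T1: V = 120.00 × 835/1656 = 60.507 V.
Secondary of T2: V = 60.507 × 532/1124 = 28.639 V.
I_load = 28.639/0.490 = 58.446 A, so P_out = 28.639 × 58.446 = 1673.8 W.
All ideal ⇒ P_in = P_out, so I_supply = 1673.8/120 = 13.9 A.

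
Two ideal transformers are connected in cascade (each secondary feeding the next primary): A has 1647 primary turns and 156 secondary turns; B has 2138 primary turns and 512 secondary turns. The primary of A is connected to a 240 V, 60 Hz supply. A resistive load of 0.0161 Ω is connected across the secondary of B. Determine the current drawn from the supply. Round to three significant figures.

After A: V = 240.00 × 156/1647 = 22.732 V.
After B: V = 22.732 × 512/2138 = 5.4438 V.
I_load = 5.4438/0.0161 = 338.13 A, so P_out = 5.4438 × 338.13 = 1840.7 W.
All ideal ⇒ P_in = P_out, so I_supply = 1840.7/240 = 7.67 A.

I_supply ≈ 7.67 A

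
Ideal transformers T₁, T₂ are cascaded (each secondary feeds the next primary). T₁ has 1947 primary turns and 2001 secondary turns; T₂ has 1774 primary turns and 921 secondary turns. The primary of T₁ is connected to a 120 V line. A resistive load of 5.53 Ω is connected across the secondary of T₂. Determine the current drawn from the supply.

I_supply ≈ 6.18 A

After T₁: V = 120.00 × 2001/1947 = 123.33 V.
After T₂: V = 123.33 × 921/1774 = 64.028 V.
I_load = 64.028/5.53 = 11.578 A, so P_out = 64.028 × 11.578 = 741.33 W.
All ideal ⇒ P_in = P_out, so I_supply = 741.33/120 = 6.18 A.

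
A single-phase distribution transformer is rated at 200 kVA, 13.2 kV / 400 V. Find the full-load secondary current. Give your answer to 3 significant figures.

I_s ≈ 500 A

I_s = S/V_s = 200000/400 = 500 A.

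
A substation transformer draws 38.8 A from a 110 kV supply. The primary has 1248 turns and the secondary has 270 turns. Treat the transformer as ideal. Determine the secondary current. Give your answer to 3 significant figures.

I_s/I_p = N_p/N_s, so I_s = 38.8 × 1248/270 = 179 A.

I_s ≈ 179 A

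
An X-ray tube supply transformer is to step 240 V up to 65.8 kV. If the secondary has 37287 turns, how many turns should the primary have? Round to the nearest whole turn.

N_p/N_s = V_p/V_s, so N_p = 37287 × 240/65800 = 136.0 ≈ 136 turns.

N_p = 136 turns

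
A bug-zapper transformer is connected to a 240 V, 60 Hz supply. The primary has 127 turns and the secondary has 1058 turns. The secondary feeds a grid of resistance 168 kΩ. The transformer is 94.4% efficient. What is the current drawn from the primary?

V_s = 240 × 1058/127 = 1999.4 V.
I_s = V_s/R = 1999.4/168000 = 0.011901 A.
P_out = V_s I_s = 1999.4 × 0.011901 = 23.795 W.
P_in = P_out/η = 23.795/0.944 = 25.206 W.
I_p = P_in/V_p = 25.206/240 = 0.105 A.

I_p ≈ 0.105 A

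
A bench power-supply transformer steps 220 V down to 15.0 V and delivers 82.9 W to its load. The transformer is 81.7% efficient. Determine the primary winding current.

P_in = P_out/η = 82.9/0.817 = 101.47 W.
I_p = P_in/V_p = 101.47/220 = 0.461 A.

I_p ≈ 0.461 A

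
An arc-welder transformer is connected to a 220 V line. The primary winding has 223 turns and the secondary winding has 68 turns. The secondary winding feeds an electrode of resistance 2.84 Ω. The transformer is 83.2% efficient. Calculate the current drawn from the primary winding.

I_p ≈ 8.66 A

V_s = 220 × 68/223 = 67.085 V.
I_s = V_s/R = 67.085/2.84 = 23.622 A.
P_out = V_s I_s = 67.085 × 23.622 = 1584.7 W.
P_in = P_out/η = 1584.7/0.832 = 1904.6 W.
I_p = P_in/V_p = 1904.6/220 = 8.66 A.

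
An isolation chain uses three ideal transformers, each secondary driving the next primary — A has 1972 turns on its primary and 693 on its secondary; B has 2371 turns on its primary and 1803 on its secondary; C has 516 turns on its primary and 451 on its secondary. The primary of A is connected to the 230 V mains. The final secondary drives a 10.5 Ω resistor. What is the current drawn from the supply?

I_supply ≈ 1.20 A

Secondary of A: V = 230.00 × 693/1972 = 80.827 V.
Secondary of B: V = 80.827 × 1803/2371 = 61.464 V.
Secondary of C: V = 61.464 × 451/516 = 53.721 V.
I_load = 53.721/10.5 = 5.1163 A, so P_out = 53.721 × 5.1163 = 274.85 W.
All ideal ⇒ P_in = P_out, so I_supply = 274.85/230 = 1.20 A.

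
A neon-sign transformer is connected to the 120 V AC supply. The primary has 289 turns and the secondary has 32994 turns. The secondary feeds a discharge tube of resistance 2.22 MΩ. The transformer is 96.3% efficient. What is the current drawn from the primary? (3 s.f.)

V_s = 120 × 32994/289 = 13700 V.
I_s = V_s/R = 13700/(2.22×10^6) = 0.0061711 A.
P_out = V_s I_s = 13700 × 0.0061711 = 84.544 W.
P_in = P_out/η = 84.544/0.963 = 87.793 W.
I_p = P_in/V_p = 87.793/120 = 0.732 A.

I_p ≈ 0.732 A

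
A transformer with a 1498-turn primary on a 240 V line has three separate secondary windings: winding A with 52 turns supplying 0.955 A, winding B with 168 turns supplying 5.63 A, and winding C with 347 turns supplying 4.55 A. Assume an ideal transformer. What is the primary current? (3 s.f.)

I_p ≈ 1.72 A

V_A = 240 × 52/1498 = 8.3311 V; V_B = 240 × 168/1498 = 26.916 V; V_C = 240 × 347/1498 = 55.594 V.
P_out = V_A I_A + V_B I_B + V_C I_C = 8.3311×0.955 + 26.916×5.63 + 55.594×4.55 = 7.9562 + 151.54 + 252.95 = 412.45 W.
Ideal ⇒ P_in = P_out, so I_p = P_out/V_p = 412.45/240 = 1.72 A.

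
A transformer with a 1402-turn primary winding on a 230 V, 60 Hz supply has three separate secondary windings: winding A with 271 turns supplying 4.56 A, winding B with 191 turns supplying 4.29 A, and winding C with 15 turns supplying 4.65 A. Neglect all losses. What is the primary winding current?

I_p ≈ 1.52 A

V_A = 230 × 271/1402 = 44.458 V; V_B = 230 × 191/1402 = 31.334 V; V_C = 230 × 15/1402 = 2.4608 V.
P_out = V_A I_A + V_B I_B + V_C I_C = 44.458×4.56 + 31.334×4.29 + 2.4608×4.65 = 202.73 + 134.42 + 11.443 = 348.59 W.
Ideal ⇒ P_in = P_out, so I_p = P_out/V_p = 348.59/230 = 1.52 A.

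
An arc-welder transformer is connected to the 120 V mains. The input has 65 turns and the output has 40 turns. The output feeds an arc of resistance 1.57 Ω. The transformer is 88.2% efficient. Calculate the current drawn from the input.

I_in ≈ 32.8 A

V_out = 120 × 40/65 = 73.846 V.
I_out = V_out/R = 73.846/1.57 = 47.036 A.
P_out = V_out I_out = 73.846 × 47.036 = 3473.4 W.
P_in = P_out/η = 3473.4/0.882 = 3938.1 W.
I_in = P_in/V_in = 3938.1/120 = 32.8 A.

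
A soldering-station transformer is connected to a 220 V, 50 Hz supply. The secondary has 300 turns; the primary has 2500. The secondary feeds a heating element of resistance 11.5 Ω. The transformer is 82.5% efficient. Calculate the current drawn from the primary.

V_s = 220 × 300/2500 = 26.400 V.
I_s = V_s/R = 26.400/11.5 = 2.2957 A.
P_out = V_s I_s = 26.400 × 2.2957 = 60.605 W.
P_in = P_out/η = 60.605/0.825 = 73.461 W.
I_p = P_in/V_p = 73.461/220 = 0.334 A.

I_p ≈ 0.334 A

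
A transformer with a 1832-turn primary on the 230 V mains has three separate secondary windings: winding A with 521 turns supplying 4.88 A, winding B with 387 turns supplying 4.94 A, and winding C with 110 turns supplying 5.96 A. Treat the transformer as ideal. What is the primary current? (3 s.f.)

V_A = 230 × 521/1832 = 65.409 V; V_B = 230 × 387/1832 = 48.586 V; V_C = 230 × 110/1832 = 13.810 V.
P_out = V_A I_A + V_B I_B + V_C I_C = 65.409×4.88 + 48.586×4.94 + 13.810×5.96 = 319.20 + 240.02 + 82.308 = 641.52 W.
Ideal ⇒ P_in = P_out, so I_p = P_out/V_p = 641.52/230 = 2.79 A.

I_p ≈ 2.79 A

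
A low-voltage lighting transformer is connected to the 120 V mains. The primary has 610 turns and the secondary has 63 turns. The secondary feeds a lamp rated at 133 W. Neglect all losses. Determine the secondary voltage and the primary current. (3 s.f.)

V_s = V_p × N_s/N_p = 120 × 63/610 = 12.393 V.
I_s = P/V_s = 133/12.393 = 10.731 A.
I_p = I_s × N_s/N_p = 10.731 × 63/610 = 1.11 A.

V_s ≈ 12.4 V, I_p ≈ 1.11 A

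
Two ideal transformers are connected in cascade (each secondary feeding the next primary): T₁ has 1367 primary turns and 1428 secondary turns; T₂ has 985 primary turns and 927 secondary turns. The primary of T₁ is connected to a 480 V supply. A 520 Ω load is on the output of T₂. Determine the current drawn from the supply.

After T₁: V = 480.00 × 1428/1367 = 501.42 V.
After T₂: V = 501.42 × 927/985 = 471.89 V.
I_load = 471.89/520 = 0.90749 A, so P_out = 471.89 × 0.90749 = 428.24 W.
All ideal ⇒ P_in = P_out, so I_supply = 428.24/480 = 0.892 A.

I_supply ≈ 0.892 A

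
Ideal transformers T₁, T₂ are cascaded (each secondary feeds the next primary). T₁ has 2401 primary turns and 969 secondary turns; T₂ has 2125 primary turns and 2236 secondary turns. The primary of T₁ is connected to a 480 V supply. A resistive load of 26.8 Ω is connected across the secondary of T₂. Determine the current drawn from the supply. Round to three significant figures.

I_supply ≈ 3.23 A

After T₁: V = 480.00 × 969/2401 = 193.72 V.
After T₂: V = 193.72 × 2236/2125 = 203.84 V.
I_load = 203.84/26.8 = 7.6059 A, so P_out = 203.84 × 7.6059 = 1550.4 W.
All ideal ⇒ P_in = P_out, so I_supply = 1550.4/480 = 3.23 A.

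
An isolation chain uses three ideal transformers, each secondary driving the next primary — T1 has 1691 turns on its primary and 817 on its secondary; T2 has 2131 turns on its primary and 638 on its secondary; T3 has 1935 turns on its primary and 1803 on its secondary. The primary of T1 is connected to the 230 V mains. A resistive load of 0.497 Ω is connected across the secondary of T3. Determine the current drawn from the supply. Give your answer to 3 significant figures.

After T1: V = 230.00 × 817/1691 = 111.12 V.
After T2: V = 111.12 × 638/2131 = 33.269 V.
After T3: V = 33.269 × 1803/1935 = 31.000 V.
I_load = 31.000/0.497 = 62.374 A, so P_out = 31.000 × 62.374 = 1933.6 W.
All ideal ⇒ P_in = P_out, so I_supply = 1933.6/230 = 8.41 A.

I_supply ≈ 8.41 A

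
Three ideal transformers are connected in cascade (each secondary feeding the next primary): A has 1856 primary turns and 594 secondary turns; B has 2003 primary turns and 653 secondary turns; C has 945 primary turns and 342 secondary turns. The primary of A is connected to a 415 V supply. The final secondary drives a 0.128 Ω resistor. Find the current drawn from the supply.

Secondary of A: V = 415.00 × 594/1856 = 132.82 V.
Secondary of B: V = 132.82 × 653/2003 = 43.300 V.
Secondary of C: V = 43.300 × 342/945 = 15.671 V.
I_load = 15.671/0.128 = 122.43 A, so P_out = 15.671 × 122.43 = 1918.5 W.
All ideal ⇒ P_in = P_out, so I_supply = 1918.5/415 = 4.62 A.

I_supply ≈ 4.62 A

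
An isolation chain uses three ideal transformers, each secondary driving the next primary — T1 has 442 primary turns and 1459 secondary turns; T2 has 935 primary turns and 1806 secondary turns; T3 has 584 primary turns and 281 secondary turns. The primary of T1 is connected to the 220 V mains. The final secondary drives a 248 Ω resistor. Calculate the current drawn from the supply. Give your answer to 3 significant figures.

After T1: V = 220.00 × 1459/442 = 726.20 V.
After T2: V = 726.20 × 1806/935 = 1402.7 V.
After T3: V = 1402.7 × 281/584 = 674.92 V.
I_load = 674.92/248 = 2.7215 A, so P_out = 674.92 × 2.7215 = 1836.8 W.
All ideal ⇒ P_in = P_out, so I_supply = 1836.8/220 = 8.35 A.

I_supply ≈ 8.35 A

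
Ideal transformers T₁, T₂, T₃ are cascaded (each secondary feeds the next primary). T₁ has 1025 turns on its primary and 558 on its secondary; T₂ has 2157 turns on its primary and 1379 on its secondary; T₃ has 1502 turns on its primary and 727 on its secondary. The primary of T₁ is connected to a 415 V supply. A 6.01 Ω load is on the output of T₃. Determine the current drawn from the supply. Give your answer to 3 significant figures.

I_supply ≈ 1.96 A

Secondary of T₁: V = 415.00 × 558/1025 = 225.92 V.
Secondary of T₂: V = 225.92 × 1379/2157 = 144.44 V.
Secondary of T₃: V = 144.44 × 727/1502 = 69.910 V.
I_load = 69.910/6.01 = 11.632 A, so P_out = 69.910 × 11.632 = 813.20 W.
All ideal ⇒ P_in = P_out, so I_supply = 813.20/415 = 1.96 A.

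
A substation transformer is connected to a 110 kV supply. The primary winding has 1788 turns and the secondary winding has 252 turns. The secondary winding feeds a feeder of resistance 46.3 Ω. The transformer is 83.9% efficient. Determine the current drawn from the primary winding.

I_p ≈ 56.2 A

V_s = 110000 × 252/1788 = 15503 V.
I_s = V_s/R = 15503/46.3 = 334.85 A.
P_out = V_s I_s = 15503 × 334.85 = 5.1912×10^6 W.
P_in = P_out/η = 5.1912×10^6/0.839 = 6.1874×10^6 W.
I_p = P_in/V_p = 6.1874×10^6/110000 = 56.2 A.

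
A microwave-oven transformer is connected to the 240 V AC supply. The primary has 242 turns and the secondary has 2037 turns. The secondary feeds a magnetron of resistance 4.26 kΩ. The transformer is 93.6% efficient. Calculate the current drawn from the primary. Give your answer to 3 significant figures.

I_p ≈ 4.26 A

V_s = 240 × 2037/242 = 2020.2 V.
I_s = V_s/R = 2020.2/4260 = 0.47422 A.
P_out = V_s I_s = 2020.2 × 0.47422 = 958.00 W.
P_in = P_out/η = 958.00/0.936 = 1023.5 W.
I_p = P_in/V_p = 1023.5/240 = 4.26 A.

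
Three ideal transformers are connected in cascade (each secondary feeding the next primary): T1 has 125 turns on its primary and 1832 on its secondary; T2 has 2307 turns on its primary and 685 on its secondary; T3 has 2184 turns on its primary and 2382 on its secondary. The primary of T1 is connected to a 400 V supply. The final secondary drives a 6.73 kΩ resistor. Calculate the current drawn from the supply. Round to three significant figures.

I_supply ≈ 1.34 A

After T1: V = 400.00 × 1832/125 = 5862.4 V.
After T2: V = 5862.4 × 685/2307 = 1740.7 V.
After T3: V = 1740.7 × 2382/2184 = 1898.5 V.
I_load = 1898.5/6730 = 0.28209 A, so P_out = 1898.5 × 0.28209 = 535.55 W.
All ideal ⇒ P_in = P_out, so I_supply = 535.55/400 = 1.34 A.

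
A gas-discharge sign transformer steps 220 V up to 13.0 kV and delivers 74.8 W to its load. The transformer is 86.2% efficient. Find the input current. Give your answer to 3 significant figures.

P_in = P_out/η = 74.8/0.862 = 86.775 W.
I_in = P_in/V_in = 86.775/220 = 0.394 A.

I_in ≈ 0.394 A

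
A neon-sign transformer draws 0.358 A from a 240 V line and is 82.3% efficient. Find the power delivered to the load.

P_in = V_in I_in = 240 × 0.358 = 85.920 W.
P_out = η P_in = 0.823 × 85.920 = 70.7 W.

P_out ≈ 70.7 W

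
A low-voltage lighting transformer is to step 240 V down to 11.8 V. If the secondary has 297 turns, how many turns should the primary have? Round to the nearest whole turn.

N_p = 6041 turns

N_p/N_s = V_p/V_s, so N_p = 297 × 240/11.8 = 6040.7 ≈ 6041 turns.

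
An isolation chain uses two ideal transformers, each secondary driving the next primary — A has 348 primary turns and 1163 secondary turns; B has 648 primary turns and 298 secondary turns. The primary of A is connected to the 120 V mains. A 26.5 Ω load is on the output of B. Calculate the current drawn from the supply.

I_supply ≈ 10.7 A

Secondary of A: V = 120.00 × 1163/348 = 401.03 V.
Secondary of B: V = 401.03 × 298/648 = 184.43 V.
I_load = 184.43/26.5 = 6.9595 A, so P_out = 184.43 × 6.9595 = 1283.5 W.
All ideal ⇒ P_in = P_out, so I_supply = 1283.5/120 = 10.7 A.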